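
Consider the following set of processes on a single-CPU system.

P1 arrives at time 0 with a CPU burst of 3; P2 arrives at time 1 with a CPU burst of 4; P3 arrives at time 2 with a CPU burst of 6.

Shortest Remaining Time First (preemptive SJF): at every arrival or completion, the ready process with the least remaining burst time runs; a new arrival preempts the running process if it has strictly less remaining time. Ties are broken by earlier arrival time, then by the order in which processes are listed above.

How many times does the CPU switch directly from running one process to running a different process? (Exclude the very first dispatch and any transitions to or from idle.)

2

Gantt: | P1 0-3 | P2 3-7 | P3 7-13 |
Completion: P1=3  P2=7  P3=13
Turnaround (C−A): P1=3  P2=6  P3=11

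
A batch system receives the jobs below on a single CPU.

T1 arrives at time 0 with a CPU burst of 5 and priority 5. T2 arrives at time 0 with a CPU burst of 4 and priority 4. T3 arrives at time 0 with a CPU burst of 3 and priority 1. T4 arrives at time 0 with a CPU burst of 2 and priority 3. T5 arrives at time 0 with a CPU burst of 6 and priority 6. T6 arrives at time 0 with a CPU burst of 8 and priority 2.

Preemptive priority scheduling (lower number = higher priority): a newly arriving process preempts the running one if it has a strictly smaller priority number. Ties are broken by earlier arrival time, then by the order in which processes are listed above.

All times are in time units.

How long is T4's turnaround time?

13

Gantt: | T3 0-3 | T6 3-11 | T4 11-13 | T2 13-17 | T1 17-22 | T5 22-28 |
Completion: T1=22  T2=17  T3=3  T4=13  T5=28  T6=11
Turnaround(T4) = completion − arrival = 13 − 0 = 13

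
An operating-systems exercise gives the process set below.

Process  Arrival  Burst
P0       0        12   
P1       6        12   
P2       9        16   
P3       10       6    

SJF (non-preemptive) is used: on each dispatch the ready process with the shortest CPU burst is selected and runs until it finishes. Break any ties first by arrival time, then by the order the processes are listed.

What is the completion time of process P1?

Schedule: | P0 0-12 | P3 12-18 | P1 18-30 | P2 30-46 |
Completion: P0=12  P1=30  P2=46  P3=18

30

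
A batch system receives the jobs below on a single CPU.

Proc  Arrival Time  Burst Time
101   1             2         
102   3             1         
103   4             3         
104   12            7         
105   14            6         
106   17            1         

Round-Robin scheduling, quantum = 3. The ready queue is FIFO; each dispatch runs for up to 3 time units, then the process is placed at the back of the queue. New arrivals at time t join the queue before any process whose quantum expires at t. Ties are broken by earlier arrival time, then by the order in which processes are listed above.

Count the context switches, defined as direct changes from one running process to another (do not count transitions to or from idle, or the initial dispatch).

7

Timeline: | idle 0-1 | 101 1-3 | 102 3-4 | 103 4-7 | idle 7-12 | 104 12-15 | 105 15-18 | 104 18-21 | 106 21-22 | 105 22-25 | 104 25-26 |
Completion: 101=3  102=4  103=7  104=26  105=25  106=22
Turnaround (C−A): 101=2  102=1  103=3  104=14  105=11  106=5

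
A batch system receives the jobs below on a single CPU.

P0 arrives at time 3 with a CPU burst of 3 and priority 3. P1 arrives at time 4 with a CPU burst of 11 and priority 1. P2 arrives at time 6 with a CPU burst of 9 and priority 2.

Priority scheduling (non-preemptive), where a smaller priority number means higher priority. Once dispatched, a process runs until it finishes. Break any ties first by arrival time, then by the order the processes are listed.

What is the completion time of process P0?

Gantt: | idle 0-3 | P0 3-6 | P1 6-17 | P2 17-26 |
Completion: P0=6  P1=17  P2=26

6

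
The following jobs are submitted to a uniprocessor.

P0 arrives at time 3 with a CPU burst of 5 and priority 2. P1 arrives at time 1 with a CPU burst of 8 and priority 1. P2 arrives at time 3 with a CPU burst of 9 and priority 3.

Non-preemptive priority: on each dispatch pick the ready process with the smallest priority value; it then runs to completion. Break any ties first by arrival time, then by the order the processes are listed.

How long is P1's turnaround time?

8

Schedule: | idle 0-1 | P1 1-9 | P0 9-14 | P2 14-23 |
Completion: P0=14  P1=9  P2=23
Turnaround (C−A): P0=11  P1=8  P2=20
Turnaround(P1) = completion − arrival = 9 − 1 = 8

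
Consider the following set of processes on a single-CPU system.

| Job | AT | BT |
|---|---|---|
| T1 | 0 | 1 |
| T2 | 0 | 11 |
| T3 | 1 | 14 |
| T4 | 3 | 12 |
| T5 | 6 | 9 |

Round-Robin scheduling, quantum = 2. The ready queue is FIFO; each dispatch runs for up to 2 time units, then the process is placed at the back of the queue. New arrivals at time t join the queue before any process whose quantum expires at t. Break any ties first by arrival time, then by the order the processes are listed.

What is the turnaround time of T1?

Gantt: | T1 0-1 | T2 1-3 | T3 3-5 | T4 5-7 | T2 7-9 | T3 9-11 | T5 11-13 | T4 13-15 | T2 15-17 | T3 17-19 | T5 19-21 | T4 21-23 | T2 23-25 | T3 25-27 | T5 27-29 | T4 29-31 | T2 31-33 | T3 33-35 | T5 35-37 | T4 37-39 | T2 39-40 | T3 40-42 | T5 42-43 | T4 43-45 | T3 45-47 |
Completion: T1=1  T2=40  T3=47  T4=45  T5=43
Turnaround (C−A): T1=1  T2=40  T3=46  T4=42  T5=37
Turnaround(T1) = completion − arrival = 1 − 0 = 1

1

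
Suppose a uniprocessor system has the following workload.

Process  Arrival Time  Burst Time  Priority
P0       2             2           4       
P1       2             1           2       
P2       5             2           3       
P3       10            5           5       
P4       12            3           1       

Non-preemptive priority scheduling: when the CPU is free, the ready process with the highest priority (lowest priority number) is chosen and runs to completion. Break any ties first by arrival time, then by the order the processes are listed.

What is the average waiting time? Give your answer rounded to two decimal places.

0.80

Gantt: | idle 0-2 | P1 2-3 | P0 3-5 | P2 5-7 | idle 7-10 | P3 10-15 | P4 15-18 |
Completion: P0=5  P1=3  P2=7  P3=15  P4=18
Turnaround (C−A): P0=3  P1=1  P2=2  P3=5  P4=6
Waiting times: P0=1, P1=0, P2=0, P3=0, P4=3
Average waiting = (1+0+0+0+3) / 5 = 4/5 = 0.80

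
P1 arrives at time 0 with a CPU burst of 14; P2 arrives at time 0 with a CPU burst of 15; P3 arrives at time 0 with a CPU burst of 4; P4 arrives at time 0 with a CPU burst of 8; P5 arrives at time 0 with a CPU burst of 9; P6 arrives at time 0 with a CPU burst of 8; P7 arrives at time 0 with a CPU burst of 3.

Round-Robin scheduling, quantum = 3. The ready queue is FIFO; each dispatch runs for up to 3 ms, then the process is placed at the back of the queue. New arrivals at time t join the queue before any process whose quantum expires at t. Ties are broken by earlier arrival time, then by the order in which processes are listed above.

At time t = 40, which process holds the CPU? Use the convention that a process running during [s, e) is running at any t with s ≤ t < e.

P2

Timeline: | P1 0-3 | P2 3-6 | P3 6-9 | P4 9-12 | P5 12-15 | P6 15-18 | P7 18-21 | P1 21-24 | P2 24-27 | P3 27-28 | P4 28-31 | P5 31-34 | P6 34-37 | P1 37-40 | P2 40-43 | P4 43-45 | P5 45-48 | P6 48-50 | P1 50-53 | P2 53-56 | P1 56-58 | P2 58-61 |
Completion: P1=58  P2=61  P3=28  P4=45  P5=48  P6=50  P7=21
Turnaround (C−A): P1=58  P2=61  P3=28  P4=45  P5=48  P6=50  P7=21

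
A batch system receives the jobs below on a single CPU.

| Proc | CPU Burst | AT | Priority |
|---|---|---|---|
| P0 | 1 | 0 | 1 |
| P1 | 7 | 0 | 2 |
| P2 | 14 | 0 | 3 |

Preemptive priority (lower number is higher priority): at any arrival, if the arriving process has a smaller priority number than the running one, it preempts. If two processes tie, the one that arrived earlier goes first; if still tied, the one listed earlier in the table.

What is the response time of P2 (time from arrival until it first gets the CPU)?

Schedule: | P0 0-1 | P1 1-8 | P2 8-22 |
Completion: P0=1  P1=8  P2=22
Turnaround (C−A): P0=1  P1=8  P2=22
Response(P2) = first start − arrival = 8 − 0 = 8

8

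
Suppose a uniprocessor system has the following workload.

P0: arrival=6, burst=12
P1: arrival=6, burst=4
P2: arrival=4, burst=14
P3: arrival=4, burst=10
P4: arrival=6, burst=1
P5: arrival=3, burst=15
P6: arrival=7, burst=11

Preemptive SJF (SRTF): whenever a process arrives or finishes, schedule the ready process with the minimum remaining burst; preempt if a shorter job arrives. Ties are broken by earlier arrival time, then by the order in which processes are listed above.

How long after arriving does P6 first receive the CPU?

Gantt: | idle 0-3 | P5 3-4 | P3 4-6 | P4 6-7 | P1 7-11 | P3 11-19 | P6 19-30 | P0 30-42 | P5 42-56 | P2 56-70 |
Completion: P0=42  P1=11  P2=70  P3=19  P4=7  P5=56  P6=30
Turnaround (C−A): P0=36  P1=5  P2=66  P3=15  P4=1  P5=53  P6=23
Response(P6) = first start − arrival = 19 − 7 = 12

12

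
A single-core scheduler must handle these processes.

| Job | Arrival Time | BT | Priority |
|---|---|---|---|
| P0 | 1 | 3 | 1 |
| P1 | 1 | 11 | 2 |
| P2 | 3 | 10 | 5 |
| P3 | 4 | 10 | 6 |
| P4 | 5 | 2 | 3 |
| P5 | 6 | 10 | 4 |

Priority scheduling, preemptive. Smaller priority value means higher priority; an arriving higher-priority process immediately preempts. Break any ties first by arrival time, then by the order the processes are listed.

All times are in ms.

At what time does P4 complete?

Gantt: | idle 0-1 | P0 1-4 | P1 4-15 | P4 15-17 | P5 17-27 | P2 27-37 | P3 37-47 |
Completion: P0=4  P1=15  P2=37  P3=47  P4=17  P5=27

17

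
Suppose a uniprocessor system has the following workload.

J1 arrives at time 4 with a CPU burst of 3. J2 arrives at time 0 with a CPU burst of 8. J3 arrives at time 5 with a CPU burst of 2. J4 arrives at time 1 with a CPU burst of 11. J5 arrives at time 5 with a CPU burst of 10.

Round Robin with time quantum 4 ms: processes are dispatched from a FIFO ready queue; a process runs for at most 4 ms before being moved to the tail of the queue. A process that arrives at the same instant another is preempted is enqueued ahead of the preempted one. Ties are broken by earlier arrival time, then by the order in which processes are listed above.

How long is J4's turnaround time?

31

Schedule: | J2 0-4 | J4 4-8 | J1 8-11 | J2 11-15 | J3 15-17 | J5 17-21 | J4 21-25 | J5 25-29 | J4 29-32 | J5 32-34 |
Completion: J1=11  J2=15  J3=17  J4=32  J5=34
Turnaround (C−A): J1=7  J2=15  J3=12  J4=31  J5=29
Turnaround(J4) = completion − arrival = 32 − 1 = 31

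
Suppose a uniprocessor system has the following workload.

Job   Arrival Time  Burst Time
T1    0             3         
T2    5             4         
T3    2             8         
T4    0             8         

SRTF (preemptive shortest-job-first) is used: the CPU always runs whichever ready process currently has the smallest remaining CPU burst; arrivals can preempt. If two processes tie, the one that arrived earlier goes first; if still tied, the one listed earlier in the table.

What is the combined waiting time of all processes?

20

Schedule: | T1 0-3 | T4 3-5 | T2 5-9 | T4 9-15 | T3 15-23 |
Completion: T1=3  T2=9  T3=23  T4=15
Turnaround (C−A): T1=3  T2=4  T3=21  T4=15
Waiting = turnaround − burst: T1=0, T2=0, T3=13, T4=7
Total waiting = 0 + 0 + 13 + 7 = 20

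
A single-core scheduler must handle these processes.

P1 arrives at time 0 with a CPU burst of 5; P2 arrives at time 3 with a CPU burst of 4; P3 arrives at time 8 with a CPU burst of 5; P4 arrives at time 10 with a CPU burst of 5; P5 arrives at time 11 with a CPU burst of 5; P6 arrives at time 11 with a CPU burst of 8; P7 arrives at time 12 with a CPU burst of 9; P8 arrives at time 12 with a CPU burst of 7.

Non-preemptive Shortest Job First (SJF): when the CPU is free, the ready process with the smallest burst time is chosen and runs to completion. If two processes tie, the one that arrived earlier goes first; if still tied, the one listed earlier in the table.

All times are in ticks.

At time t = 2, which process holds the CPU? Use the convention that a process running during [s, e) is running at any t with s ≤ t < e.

P1

Timeline: | P1 0-5 | P2 5-9 | P3 9-14 | P4 14-19 | P5 19-24 | P8 24-31 | P6 31-39 | P7 39-48 |
Completion: P1=5  P2=9  P3=14  P4=19  P5=24  P6=39  P7=48  P8=31
Turnaround (C−A): P1=5  P2=6  P3=6  P4=9  P5=13  P6=28  P7=36  P8=19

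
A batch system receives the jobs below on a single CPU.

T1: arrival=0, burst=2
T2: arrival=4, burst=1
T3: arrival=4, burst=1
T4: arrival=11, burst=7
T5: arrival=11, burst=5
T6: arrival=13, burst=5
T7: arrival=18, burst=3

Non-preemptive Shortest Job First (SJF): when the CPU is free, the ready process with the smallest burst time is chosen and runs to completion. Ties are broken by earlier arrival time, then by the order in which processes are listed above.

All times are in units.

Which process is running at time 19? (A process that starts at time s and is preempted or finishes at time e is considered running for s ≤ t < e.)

T6

Gantt: | T1 0-2 | idle 2-4 | T2 4-5 | T3 5-6 | idle 6-11 | T5 11-16 | T6 16-21 | T7 21-24 | T4 24-31 |
Completion: T1=2  T2=5  T3=6  T4=31  T5=16  T6=21  T7=24
Turnaround (C−A): T1=2  T2=1  T3=2  T4=20  T5=5  T6=8  T7=6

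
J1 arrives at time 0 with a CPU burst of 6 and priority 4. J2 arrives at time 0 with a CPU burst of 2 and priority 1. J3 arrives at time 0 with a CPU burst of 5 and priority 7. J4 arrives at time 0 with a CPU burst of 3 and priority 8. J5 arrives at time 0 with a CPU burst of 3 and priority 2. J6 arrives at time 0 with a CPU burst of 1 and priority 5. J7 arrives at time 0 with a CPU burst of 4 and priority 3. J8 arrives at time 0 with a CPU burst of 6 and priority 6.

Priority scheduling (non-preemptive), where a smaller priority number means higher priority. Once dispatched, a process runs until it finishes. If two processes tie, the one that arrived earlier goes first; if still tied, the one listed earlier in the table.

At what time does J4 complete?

30

Timeline: | J2 0-2 | J5 2-5 | J7 5-9 | J1 9-15 | J6 15-16 | J8 16-22 | J3 22-27 | J4 27-30 |
Completion: J1=15  J2=2  J3=27  J4=30  J5=5  J6=16  J7=9  J8=22
Turnaround (C−A): J1=15  J2=2  J3=27  J4=30  J5=5  J6=16  J7=9  J8=22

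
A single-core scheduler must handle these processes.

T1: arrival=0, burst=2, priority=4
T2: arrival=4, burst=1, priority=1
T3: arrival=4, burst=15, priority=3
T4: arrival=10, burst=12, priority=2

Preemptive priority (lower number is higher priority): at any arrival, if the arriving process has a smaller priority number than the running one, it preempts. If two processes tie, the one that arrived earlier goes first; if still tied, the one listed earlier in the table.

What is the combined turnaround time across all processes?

Timeline: | T1 0-2 | idle 2-4 | T2 4-5 | T3 5-10 | T4 10-22 | T3 22-32 |
Completion: T1=2  T2=5  T3=32  T4=22
Turnaround (C−A): T1=2  T2=1  T3=28  T4=12
Turnaround = completion − arrival: T1=2, T2=1, T3=28, T4=12
Total turnaround = 2 + 1 + 28 + 12 = 43

43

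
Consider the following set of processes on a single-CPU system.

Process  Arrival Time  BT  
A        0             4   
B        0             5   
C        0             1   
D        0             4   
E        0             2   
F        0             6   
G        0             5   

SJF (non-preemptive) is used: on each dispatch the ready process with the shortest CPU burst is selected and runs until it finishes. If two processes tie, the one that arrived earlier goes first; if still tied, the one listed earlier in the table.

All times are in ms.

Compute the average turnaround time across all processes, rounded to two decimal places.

12.29

Schedule: | C 0-1 | E 1-3 | A 3-7 | D 7-11 | B 11-16 | G 16-21 | F 21-27 |
Completion: A=7  B=16  C=1  D=11  E=3  F=27  G=21
Turnaround (C−A): A=7  B=16  C=1  D=11  E=3  F=27  G=21
Turnaround times: A=7, B=16, C=1, D=11, E=3, F=27, G=21
Average turnaround = (7+16+1+11+3+27+21) / 7 = 86/7 = 12.29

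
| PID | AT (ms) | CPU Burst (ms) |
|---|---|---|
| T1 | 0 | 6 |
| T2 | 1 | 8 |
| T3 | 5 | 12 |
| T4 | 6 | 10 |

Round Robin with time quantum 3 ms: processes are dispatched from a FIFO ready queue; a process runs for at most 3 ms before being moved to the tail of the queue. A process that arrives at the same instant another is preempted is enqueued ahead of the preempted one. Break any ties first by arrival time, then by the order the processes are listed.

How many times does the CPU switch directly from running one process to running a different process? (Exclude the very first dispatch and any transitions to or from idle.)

12

Timeline: | T1 0-3 | T2 3-6 | T1 6-9 | T3 9-12 | T4 12-15 | T2 15-18 | T3 18-21 | T4 21-24 | T2 24-26 | T3 26-29 | T4 29-32 | T3 32-35 | T4 35-36 |
Completion: T1=9  T2=26  T3=35  T4=36
Turnaround (C−A): T1=9  T2=25  T3=30  T4=30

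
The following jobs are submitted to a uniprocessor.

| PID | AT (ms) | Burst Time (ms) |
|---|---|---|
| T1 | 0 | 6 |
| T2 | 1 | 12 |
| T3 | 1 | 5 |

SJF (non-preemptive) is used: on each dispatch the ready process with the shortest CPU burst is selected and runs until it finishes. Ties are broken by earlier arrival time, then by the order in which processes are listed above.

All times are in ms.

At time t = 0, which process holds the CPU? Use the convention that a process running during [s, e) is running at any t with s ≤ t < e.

T1

Timeline: | T1 0-6 | T3 6-11 | T2 11-23 |
Completion: T1=6  T2=23  T3=11
Turnaround (C−A): T1=6  T2=22  T3=10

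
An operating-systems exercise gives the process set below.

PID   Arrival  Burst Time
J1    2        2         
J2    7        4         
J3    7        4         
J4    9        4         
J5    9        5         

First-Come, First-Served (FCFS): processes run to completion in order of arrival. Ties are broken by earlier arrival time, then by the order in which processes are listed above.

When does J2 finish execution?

Gantt: | idle 0-2 | J1 2-4 | idle 4-7 | J2 7-11 | J3 11-15 | J4 15-19 | J5 19-24 |
Completion: J1=4  J2=11  J3=15  J4=19  J5=24
Turnaround (C−A): J1=2  J2=4  J3=8  J4=10  J5=15

11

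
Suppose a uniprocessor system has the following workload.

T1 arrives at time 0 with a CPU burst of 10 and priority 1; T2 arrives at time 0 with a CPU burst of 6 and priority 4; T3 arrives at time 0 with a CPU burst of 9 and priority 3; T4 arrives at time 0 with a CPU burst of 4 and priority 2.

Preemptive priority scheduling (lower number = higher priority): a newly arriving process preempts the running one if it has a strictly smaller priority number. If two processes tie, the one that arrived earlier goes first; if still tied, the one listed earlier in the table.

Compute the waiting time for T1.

0

Timeline: | T1 0-10 | T4 10-14 | T3 14-23 | T2 23-29 |
Completion: T1=10  T2=29  T3=23  T4=14
Turnaround (C−A): T1=10  T2=29  T3=23  T4=14
Waiting(T1) = turnaround − burst = 10 − 10 = 0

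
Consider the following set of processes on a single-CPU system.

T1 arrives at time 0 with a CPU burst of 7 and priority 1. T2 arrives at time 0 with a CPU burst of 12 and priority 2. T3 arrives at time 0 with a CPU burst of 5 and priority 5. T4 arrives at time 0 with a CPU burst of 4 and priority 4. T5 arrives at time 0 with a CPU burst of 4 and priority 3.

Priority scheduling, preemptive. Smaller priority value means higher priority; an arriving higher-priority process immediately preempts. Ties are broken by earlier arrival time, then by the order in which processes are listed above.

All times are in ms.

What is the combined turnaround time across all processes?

Schedule: | T1 0-7 | T2 7-19 | T5 19-23 | T4 23-27 | T3 27-32 |
Completion: T1=7  T2=19  T3=32  T4=27  T5=23
Turnaround (C−A): T1=7  T2=19  T3=32  T4=27  T5=23
Turnaround = completion − arrival: T1=7, T2=19, T3=32, T4=27, T5=23
Total turnaround = 7 + 19 + 32 + 27 + 23 = 108

108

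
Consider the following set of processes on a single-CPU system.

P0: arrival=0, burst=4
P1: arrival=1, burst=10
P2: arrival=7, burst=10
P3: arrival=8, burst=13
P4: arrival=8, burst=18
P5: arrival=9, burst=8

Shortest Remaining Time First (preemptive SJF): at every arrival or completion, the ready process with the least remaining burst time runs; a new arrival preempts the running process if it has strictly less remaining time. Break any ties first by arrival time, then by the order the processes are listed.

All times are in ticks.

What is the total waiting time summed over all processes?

Gantt: | P0 0-4 | P1 4-14 | P5 14-22 | P2 22-32 | P3 32-45 | P4 45-63 |
Completion: P0=4  P1=14  P2=32  P3=45  P4=63  P5=22
Turnaround (C−A): P0=4  P1=13  P2=25  P3=37  P4=55  P5=13
Waiting = turnaround − burst: P0=0, P1=3, P2=15, P3=24, P4=37, P5=5
Total waiting = 0 + 3 + 15 + 24 + 37 + 5 = 84

84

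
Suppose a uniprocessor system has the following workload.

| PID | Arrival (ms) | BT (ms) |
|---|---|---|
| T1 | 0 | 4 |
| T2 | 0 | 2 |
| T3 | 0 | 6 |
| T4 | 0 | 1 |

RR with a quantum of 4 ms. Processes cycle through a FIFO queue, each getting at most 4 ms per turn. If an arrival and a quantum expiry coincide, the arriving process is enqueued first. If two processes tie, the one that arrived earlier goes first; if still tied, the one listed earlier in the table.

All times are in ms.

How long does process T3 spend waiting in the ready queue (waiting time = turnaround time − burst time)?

Gantt: | T1 0-4 | T2 4-6 | T3 6-10 | T4 10-11 | T3 11-13 |
Completion: T1=4  T2=6  T3=13  T4=11
Turnaround (C−A): T1=4  T2=6  T3=13  T4=11
Waiting(T3) = turnaround − burst = 13 − 6 = 7

7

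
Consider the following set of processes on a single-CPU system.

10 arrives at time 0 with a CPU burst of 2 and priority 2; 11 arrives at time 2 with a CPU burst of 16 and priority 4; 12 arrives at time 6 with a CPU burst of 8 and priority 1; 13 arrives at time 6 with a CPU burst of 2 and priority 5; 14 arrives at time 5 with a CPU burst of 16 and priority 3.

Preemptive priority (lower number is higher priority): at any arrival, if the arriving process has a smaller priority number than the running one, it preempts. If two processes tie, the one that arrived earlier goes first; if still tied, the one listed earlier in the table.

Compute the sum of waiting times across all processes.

68

Timeline: | 10 0-2 | 11 2-5 | 14 5-6 | 12 6-14 | 14 14-29 | 11 29-42 | 13 42-44 |
Completion: 10=2  11=42  12=14  13=44  14=29
Waiting = turnaround − burst: 10=0, 11=24, 12=0, 13=36, 14=8
Total waiting = 0 + 24 + 0 + 36 + 8 = 68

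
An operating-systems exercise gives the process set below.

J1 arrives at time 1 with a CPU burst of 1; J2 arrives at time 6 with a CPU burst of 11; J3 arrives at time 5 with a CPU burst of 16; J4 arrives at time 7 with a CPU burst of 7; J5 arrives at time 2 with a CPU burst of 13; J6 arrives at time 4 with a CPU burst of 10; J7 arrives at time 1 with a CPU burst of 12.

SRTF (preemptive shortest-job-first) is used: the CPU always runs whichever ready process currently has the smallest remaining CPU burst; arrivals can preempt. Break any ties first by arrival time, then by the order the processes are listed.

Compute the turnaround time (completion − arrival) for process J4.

Gantt: | idle 0-1 | J1 1-2 | J7 2-14 | J4 14-21 | J6 21-31 | J2 31-42 | J5 42-55 | J3 55-71 |
Completion: J1=2  J2=42  J3=71  J4=21  J5=55  J6=31  J7=14
Turnaround(J4) = completion − arrival = 21 − 7 = 14

14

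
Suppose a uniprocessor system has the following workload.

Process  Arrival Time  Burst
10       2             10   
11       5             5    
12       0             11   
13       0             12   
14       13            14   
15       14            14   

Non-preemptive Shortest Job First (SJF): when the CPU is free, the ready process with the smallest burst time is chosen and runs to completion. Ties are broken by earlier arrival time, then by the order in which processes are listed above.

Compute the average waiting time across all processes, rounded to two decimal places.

18.17

Schedule: | 12 0-11 | 11 11-16 | 10 16-26 | 13 26-38 | 14 38-52 | 15 52-66 |
Completion: 10=26  11=16  12=11  13=38  14=52  15=66
Turnaround (C−A): 10=24  11=11  12=11  13=38  14=39  15=52
Waiting times: 10=14, 11=6, 12=0, 13=26, 14=25, 15=38
Average waiting = (14+6+0+26+25+38) / 6 = 109/6 = 18.17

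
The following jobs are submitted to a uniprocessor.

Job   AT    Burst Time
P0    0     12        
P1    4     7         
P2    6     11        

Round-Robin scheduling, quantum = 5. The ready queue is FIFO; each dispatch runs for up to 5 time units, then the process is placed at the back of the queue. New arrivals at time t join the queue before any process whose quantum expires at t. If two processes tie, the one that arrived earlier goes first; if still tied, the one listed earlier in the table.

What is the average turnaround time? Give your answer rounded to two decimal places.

Timeline: | P0 0-5 | P1 5-10 | P0 10-15 | P2 15-20 | P1 20-22 | P0 22-24 | P2 24-30 |
Completion: P0=24  P1=22  P2=30
Turnaround times: P0=24, P1=18, P2=24
Average turnaround = (24+18+24) / 3 = 66/3 = 22.00

22.00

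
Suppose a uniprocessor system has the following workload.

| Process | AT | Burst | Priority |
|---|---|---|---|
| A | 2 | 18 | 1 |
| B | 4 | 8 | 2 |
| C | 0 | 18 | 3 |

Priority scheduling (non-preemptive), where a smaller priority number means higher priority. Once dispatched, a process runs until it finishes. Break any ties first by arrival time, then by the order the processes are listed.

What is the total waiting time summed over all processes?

48

Schedule: | C 0-18 | A 18-36 | B 36-44 |
Completion: A=36  B=44  C=18
Waiting = turnaround − burst: A=16, B=32, C=0
Total waiting = 16 + 32 + 0 = 48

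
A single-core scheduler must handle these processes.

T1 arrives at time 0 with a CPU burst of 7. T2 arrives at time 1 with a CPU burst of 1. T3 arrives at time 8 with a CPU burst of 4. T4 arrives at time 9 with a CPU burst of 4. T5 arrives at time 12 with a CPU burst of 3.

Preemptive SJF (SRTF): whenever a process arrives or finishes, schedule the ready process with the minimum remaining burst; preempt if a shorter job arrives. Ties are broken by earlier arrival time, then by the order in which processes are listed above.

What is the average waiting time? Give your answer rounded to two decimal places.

1.40

Timeline: | T1 0-1 | T2 1-2 | T1 2-8 | T3 8-12 | T5 12-15 | T4 15-19 |
Completion: T1=8  T2=2  T3=12  T4=19  T5=15
Waiting times: T1=1, T2=0, T3=0, T4=6, T5=0
Average waiting = (1+0+0+6+0) / 5 = 7/5 = 1.40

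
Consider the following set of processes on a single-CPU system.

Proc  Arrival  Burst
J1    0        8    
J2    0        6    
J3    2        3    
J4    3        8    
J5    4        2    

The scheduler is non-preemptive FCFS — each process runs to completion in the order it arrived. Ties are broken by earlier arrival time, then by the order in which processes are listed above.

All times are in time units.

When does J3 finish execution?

Gantt: | J1 0-8 | J2 8-14 | J3 14-17 | J4 17-25 | J5 25-27 |
Completion: J1=8  J2=14  J3=17  J4=25  J5=27
Turnaround (C−A): J1=8  J2=14  J3=15  J4=22  J5=23

17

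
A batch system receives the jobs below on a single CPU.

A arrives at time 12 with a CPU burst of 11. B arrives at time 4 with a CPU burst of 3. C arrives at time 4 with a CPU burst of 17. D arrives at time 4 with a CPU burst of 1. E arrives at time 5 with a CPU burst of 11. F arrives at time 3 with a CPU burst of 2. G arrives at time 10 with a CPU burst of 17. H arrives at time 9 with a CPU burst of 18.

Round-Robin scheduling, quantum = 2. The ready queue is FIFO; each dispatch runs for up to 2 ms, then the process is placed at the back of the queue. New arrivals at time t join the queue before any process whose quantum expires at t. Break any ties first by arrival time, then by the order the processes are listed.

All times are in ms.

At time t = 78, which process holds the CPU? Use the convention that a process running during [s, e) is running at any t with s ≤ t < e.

Gantt: | idle 0-3 | F 3-5 | B 5-7 | C 7-9 | D 9-10 | E 10-12 | B 12-13 | H 13-15 | C 15-17 | G 17-19 | A 19-21 | E 21-23 | H 23-25 | C 25-27 | G 27-29 | A 29-31 | E 31-33 | H 33-35 | C 35-37 | G 37-39 | A 39-41 | E 41-43 | H 43-45 | C 45-47 | G 47-49 | A 49-51 | E 51-53 | H 53-55 | C 55-57 | G 57-59 | A 59-61 | E 61-62 | H 62-64 | C 64-66 | G 66-68 | A 68-69 | H 69-71 | C 71-73 | G 73-75 | H 75-77 | C 77-78 | G 78-80 | H 80-82 | G 82-83 |
Completion: A=69  B=13  C=78  D=10  E=62  F=5  G=83  H=82
Turnaround (C−A): A=57  B=9  C=74  D=6  E=57  F=2  G=73  H=73

G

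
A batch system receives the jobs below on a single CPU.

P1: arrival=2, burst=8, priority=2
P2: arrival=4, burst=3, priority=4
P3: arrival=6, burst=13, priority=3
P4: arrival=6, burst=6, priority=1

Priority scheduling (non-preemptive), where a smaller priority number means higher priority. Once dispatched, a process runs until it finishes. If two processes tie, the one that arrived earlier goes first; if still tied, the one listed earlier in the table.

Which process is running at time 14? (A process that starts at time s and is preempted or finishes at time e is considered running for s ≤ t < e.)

P4

Timeline: | idle 0-2 | P1 2-10 | P4 10-16 | P3 16-29 | P2 29-32 |
Completion: P1=10  P2=32  P3=29  P4=16
Turnaround (C−A): P1=8  P2=28  P3=23  P4=10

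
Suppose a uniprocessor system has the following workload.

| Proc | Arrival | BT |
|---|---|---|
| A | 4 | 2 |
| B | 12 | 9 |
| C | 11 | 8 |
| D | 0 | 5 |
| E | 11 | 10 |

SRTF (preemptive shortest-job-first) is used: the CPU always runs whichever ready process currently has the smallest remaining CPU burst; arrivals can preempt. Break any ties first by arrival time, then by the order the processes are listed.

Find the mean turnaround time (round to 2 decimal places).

11.80

Gantt: | D 0-5 | A 5-7 | idle 7-11 | C 11-19 | B 19-28 | E 28-38 |
Completion: A=7  B=28  C=19  D=5  E=38
Turnaround times: A=3, B=16, C=8, D=5, E=27
Average turnaround = (3+16+8+5+27) / 5 = 59/5 = 11.80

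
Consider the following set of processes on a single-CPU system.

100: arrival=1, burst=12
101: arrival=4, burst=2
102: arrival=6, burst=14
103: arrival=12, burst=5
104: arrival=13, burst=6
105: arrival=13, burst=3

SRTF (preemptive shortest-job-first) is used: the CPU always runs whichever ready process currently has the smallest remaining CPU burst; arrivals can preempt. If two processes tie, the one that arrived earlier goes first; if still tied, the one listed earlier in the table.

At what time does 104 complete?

Schedule: | idle 0-1 | 100 1-4 | 101 4-6 | 100 6-15 | 105 15-18 | 103 18-23 | 104 23-29 | 102 29-43 |
Completion: 100=15  101=6  102=43  103=23  104=29  105=18

29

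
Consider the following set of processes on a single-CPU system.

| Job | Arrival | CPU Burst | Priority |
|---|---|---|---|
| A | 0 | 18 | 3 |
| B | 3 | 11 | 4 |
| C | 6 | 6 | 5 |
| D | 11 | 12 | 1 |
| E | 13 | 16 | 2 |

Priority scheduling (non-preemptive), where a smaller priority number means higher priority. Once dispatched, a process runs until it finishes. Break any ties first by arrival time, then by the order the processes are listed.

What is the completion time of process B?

57

Timeline: | A 0-18 | D 18-30 | E 30-46 | B 46-57 | C 57-63 |
Completion: A=18  B=57  C=63  D=30  E=46
Turnaround (C−A): A=18  B=54  C=57  D=19  E=33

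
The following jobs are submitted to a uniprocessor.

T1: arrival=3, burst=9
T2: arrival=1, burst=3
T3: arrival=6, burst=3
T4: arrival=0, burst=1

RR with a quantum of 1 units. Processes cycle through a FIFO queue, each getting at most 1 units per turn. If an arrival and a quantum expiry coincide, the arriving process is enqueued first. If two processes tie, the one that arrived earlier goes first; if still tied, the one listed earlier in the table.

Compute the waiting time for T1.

4

Schedule: | T4 0-1 | T2 1-3 | T1 3-4 | T2 4-5 | T1 5-6 | T3 6-7 | T1 7-8 | T3 8-9 | T1 9-10 | T3 10-11 | T1 11-16 |
Completion: T1=16  T2=5  T3=11  T4=1
Waiting(T1) = turnaround − burst = 13 − 9 = 4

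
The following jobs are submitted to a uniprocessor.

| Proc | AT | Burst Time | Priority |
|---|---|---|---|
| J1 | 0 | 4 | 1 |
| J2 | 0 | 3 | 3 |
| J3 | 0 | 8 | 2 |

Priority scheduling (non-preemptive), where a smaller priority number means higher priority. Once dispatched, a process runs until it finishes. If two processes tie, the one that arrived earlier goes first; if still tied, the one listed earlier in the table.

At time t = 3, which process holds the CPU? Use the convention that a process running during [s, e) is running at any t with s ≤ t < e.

Gantt: | J1 0-4 | J3 4-12 | J2 12-15 |
Completion: J1=4  J2=15  J3=12
Turnaround (C−A): J1=4  J2=15  J3=12

J1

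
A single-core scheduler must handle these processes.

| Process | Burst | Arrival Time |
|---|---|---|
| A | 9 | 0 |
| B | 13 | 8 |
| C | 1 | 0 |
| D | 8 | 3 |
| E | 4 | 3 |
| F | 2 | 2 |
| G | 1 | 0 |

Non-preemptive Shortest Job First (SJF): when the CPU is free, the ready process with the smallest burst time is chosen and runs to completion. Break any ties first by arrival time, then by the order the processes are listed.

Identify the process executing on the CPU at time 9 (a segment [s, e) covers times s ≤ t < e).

Schedule: | C 0-1 | G 1-2 | F 2-4 | E 4-8 | D 8-16 | A 16-25 | B 25-38 |
Completion: A=25  B=38  C=1  D=16  E=8  F=4  G=2
Turnaround (C−A): A=25  B=30  C=1  D=13  E=5  F=2  G=2

D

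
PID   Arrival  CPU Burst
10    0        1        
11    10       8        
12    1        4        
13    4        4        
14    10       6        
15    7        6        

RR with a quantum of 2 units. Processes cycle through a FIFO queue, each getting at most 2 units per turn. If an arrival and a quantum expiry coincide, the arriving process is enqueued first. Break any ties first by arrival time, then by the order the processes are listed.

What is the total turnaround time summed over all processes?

60

Schedule: | 10 0-1 | 12 1-5 | 13 5-7 | 15 7-9 | 13 9-11 | 15 11-13 | 11 13-15 | 14 15-17 | 15 17-19 | 11 19-21 | 14 21-23 | 11 23-25 | 14 25-27 | 11 27-29 |
Completion: 10=1  11=29  12=5  13=11  14=27  15=19
Turnaround (C−A): 10=1  11=19  12=4  13=7  14=17  15=12
Turnaround = completion − arrival: 10=1, 11=19, 12=4, 13=7, 14=17, 15=12
Total turnaround = 1 + 19 + 4 + 7 + 17 + 12 = 60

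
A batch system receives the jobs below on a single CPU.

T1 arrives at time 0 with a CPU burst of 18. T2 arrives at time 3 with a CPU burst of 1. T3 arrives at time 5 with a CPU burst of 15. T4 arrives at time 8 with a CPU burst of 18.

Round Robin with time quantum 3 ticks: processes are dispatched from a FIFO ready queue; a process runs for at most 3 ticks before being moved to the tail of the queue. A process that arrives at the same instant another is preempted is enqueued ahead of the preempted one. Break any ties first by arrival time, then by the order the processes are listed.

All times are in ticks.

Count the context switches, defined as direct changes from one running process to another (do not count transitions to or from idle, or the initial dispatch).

Timeline: | T1 0-3 | T2 3-4 | T1 4-7 | T3 7-10 | T1 10-13 | T4 13-16 | T3 16-19 | T1 19-22 | T4 22-25 | T3 25-28 | T1 28-31 | T4 31-34 | T3 34-37 | T1 37-40 | T4 40-43 | T3 43-46 | T4 46-52 |
Completion: T1=40  T2=4  T3=46  T4=52
Turnaround (C−A): T1=40  T2=1  T3=41  T4=44

16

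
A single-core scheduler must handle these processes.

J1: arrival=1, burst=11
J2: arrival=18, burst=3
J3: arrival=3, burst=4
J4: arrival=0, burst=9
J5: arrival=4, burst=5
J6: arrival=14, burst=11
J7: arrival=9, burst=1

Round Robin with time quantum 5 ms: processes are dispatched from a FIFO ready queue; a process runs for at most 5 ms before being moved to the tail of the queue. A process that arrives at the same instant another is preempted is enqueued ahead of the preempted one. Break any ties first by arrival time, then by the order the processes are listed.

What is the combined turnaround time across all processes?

Timeline: | J4 0-5 | J1 5-10 | J3 10-14 | J5 14-19 | J4 19-23 | J7 23-24 | J1 24-29 | J6 29-34 | J2 34-37 | J1 37-38 | J6 38-44 |
Completion: J1=38  J2=37  J3=14  J4=23  J5=19  J6=44  J7=24
Turnaround (C−A): J1=37  J2=19  J3=11  J4=23  J5=15  J6=30  J7=15
Turnaround = completion − arrival: J1=37, J2=19, J3=11, J4=23, J5=15, J6=30, J7=15
Total turnaround = 37 + 19 + 11 + 23 + 15 + 30 + 15 = 150

150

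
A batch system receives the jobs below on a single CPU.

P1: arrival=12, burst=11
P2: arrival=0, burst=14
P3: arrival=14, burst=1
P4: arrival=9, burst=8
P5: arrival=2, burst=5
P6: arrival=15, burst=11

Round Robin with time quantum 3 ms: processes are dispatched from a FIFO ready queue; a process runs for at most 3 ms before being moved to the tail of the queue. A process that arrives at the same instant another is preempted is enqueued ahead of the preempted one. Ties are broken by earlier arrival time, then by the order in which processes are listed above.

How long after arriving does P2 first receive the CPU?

0

Gantt: | P2 0-3 | P5 3-6 | P2 6-9 | P5 9-11 | P4 11-14 | P2 14-17 | P1 17-20 | P3 20-21 | P4 21-24 | P6 24-27 | P2 27-30 | P1 30-33 | P4 33-35 | P6 35-38 | P2 38-40 | P1 40-43 | P6 43-46 | P1 46-48 | P6 48-50 |
Completion: P1=48  P2=40  P3=21  P4=35  P5=11  P6=50
Response(P2) = first start − arrival = 0 − 0 = 0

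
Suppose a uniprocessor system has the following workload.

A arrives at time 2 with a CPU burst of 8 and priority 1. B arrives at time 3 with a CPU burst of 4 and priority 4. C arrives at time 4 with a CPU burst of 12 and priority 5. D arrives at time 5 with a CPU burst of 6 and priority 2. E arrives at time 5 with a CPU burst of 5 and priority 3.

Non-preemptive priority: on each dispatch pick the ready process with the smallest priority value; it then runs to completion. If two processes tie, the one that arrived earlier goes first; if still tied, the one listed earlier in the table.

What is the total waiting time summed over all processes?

Gantt: | idle 0-2 | A 2-10 | D 10-16 | E 16-21 | B 21-25 | C 25-37 |
Completion: A=10  B=25  C=37  D=16  E=21
Turnaround (C−A): A=8  B=22  C=33  D=11  E=16
Waiting = turnaround − burst: A=0, B=18, C=21, D=5, E=11
Total waiting = 0 + 18 + 21 + 5 + 11 = 55

55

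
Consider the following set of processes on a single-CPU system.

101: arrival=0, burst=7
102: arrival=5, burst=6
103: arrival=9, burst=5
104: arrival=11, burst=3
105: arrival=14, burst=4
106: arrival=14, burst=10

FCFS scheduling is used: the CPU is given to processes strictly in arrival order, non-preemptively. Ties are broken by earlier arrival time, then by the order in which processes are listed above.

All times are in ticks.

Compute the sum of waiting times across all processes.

Timeline: | 101 0-7 | 102 7-13 | 103 13-18 | 104 18-21 | 105 21-25 | 106 25-35 |
Completion: 101=7  102=13  103=18  104=21  105=25  106=35
Waiting = turnaround − burst: 101=0, 102=2, 103=4, 104=7, 105=7, 106=11
Total waiting = 0 + 2 + 4 + 7 + 7 + 11 = 31

31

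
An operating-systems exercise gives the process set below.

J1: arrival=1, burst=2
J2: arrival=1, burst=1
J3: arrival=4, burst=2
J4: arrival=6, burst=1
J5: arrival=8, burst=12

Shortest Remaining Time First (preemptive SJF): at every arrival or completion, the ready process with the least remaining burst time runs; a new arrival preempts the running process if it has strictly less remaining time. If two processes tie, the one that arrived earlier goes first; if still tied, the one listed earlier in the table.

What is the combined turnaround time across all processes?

Timeline: | idle 0-1 | J2 1-2 | J1 2-4 | J3 4-6 | J4 6-7 | idle 7-8 | J5 8-20 |
Completion: J1=4  J2=2  J3=6  J4=7  J5=20
Turnaround (C−A): J1=3  J2=1  J3=2  J4=1  J5=12
Turnaround = completion − arrival: J1=3, J2=1, J3=2, J4=1, J5=12
Total turnaround = 3 + 1 + 2 + 1 + 12 = 19

19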